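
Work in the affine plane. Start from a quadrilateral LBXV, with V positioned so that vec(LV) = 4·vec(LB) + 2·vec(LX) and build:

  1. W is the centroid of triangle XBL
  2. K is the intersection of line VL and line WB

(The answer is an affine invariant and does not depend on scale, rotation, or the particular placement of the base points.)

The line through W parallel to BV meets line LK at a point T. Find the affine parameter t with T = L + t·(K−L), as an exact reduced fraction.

t = -4/3

Choose coordinates L = (0, 0), B = (1, 0), X = (0, 1), V = (4, 2).
1. W is the centroid of triangle XBL ⇒ W = (1/3, 1/3)
2. K is the intersection of line VL and line WB ⇒ K = (1/2, 1/4)
through W parallel to BV: direction (3, 2); meets LK at T = (-2/3, -1/3)
T = L + t·(K−L) with t = -4/3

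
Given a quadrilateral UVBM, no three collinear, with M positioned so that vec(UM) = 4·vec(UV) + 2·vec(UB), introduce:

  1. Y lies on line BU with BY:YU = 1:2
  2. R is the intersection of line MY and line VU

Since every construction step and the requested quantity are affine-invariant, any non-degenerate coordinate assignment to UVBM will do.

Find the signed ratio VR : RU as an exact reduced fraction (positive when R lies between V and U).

Choose coordinates U = (0, 0), V = (1, 0), B = (0, 1), M = (4, 2).
1. Y lies on line BU with BY:YU = 1:2 ⇒ Y = (0, 2/3)
2. R is the intersection of line MY and line VU ⇒ R = (-2, 0)
R = V + t·(U−V) with t = 3, so VR:RU = t:(1−t) = 3:-2

VR:RU = -3/2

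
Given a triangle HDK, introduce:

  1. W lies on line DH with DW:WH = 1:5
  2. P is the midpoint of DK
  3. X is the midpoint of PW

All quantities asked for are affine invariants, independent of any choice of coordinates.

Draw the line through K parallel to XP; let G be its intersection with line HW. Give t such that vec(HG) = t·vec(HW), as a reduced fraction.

Work in coordinates with H = (0, 0), D = (1, 0), K = (0, 1).
1. W lies on line DH with DW:WH = 1:5 ⇒ W = (5/6, 0)
2. P is the midpoint of DK ⇒ P = (1/2, 1/2)
3. X is the midpoint of PW ⇒ X = (2/3, 1/4)
through K parallel to XP: direction (-1/6, 1/4); meets HW at G = (2/3, 0)
G = H + t·(W−H) with t = 4/5

t = 4/5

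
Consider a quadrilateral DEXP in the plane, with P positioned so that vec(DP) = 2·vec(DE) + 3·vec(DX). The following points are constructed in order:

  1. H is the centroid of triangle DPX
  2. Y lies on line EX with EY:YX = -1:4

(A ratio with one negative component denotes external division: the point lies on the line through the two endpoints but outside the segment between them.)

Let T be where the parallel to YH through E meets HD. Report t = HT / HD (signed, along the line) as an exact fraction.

t = 1/6

Choose coordinates D = (0, 0), E = (1, 0), X = (0, 1), P = (2, 3).
1. H is the centroid of triangle DPX ⇒ H = (2/3, 4/3)
2. Y lies on line EX with EY:YX = -1:4 ⇒ Y = (4/3, -1/3)
through E parallel to YH: direction (-2/3, 5/3); meets HD at T = (5/9, 10/9)
T = H + t·(D−H) with t = 1/6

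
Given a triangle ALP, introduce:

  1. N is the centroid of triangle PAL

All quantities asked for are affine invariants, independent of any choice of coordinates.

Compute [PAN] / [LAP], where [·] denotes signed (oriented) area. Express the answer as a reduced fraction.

Set A = (0, 0), L = (1, 0), P = (0, 1); any affine frame gives the same invariant.
1. N is the centroid of triangle PAL ⇒ N = (1/3, 1/3)
2·[PAN] = 1/3, 2·[LAP] = -1
[PAN]:[LAP] = 1/3:-1 = -1/3

[PAN]:[LAP] = -1/3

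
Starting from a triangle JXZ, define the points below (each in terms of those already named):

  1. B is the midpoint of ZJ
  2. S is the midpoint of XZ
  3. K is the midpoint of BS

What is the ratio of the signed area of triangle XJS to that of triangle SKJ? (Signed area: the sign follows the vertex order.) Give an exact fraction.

Set J = (0, 0), X = (1, 0), Z = (0, 1); any affine frame gives the same invariant.
1. B is the midpoint of ZJ ⇒ B = (0, 1/2)
2. S is the midpoint of XZ ⇒ S = (1/2, 1/2)
3. K is the midpoint of BS ⇒ K = (1/4, 1/2)
2·[XJS] = -1/2, 2·[SKJ] = 1/8
[XJS]:[SKJ] = -1/2:1/8 = -4

[XJS]:[SKJ] = -4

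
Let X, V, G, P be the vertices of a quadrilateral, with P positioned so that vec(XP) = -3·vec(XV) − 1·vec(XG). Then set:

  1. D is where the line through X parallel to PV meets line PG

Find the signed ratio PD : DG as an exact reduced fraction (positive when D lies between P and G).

Assign X = (0, 0), V = (1, 0), G = (0, 1), P = (-3, -1) — the answer is frame-independent, so this choice is without loss of generality.
1. D is where the line through X parallel to PV meets line PG ⇒ D = (-12/5, -3/5)
D = P + t·(G−P) with t = 1/5, so PD:DG = t:(1−t) = 1/5:4/5

PD:DG = 1/4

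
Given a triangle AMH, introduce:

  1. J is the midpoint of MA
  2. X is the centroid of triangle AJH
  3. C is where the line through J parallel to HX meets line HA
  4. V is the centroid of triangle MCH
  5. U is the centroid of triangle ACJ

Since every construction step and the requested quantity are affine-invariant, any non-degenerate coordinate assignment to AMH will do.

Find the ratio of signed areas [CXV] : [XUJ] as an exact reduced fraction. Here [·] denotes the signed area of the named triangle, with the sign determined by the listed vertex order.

Set A = (0, 0), M = (1, 0), H = (0, 1); any affine frame gives the same invariant.
1. J is the midpoint of MA ⇒ J = (1/2, 0)
2. X is the centroid of triangle AJH ⇒ X = (1/6, 1/3)
3. C is where the line through J parallel to HX meets line HA ⇒ C = (0, 2)
4. V is the centroid of triangle MCH ⇒ V = (1/3, 1)
5. U is the centroid of triangle ACJ ⇒ U = (1/6, 2/3)
2·[CXV] = 7/18, 2·[XUJ] = -1/9
[CXV]:[XUJ] = 7/18:-1/9 = -7/2

[CXV]:[XUJ] = -7/2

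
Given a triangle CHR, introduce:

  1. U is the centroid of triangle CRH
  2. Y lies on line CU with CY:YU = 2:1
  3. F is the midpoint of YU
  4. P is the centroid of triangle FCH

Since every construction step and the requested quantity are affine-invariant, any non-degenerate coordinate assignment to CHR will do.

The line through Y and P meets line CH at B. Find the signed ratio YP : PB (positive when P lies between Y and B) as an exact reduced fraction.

Choose coordinates C = (0, 0), H = (1, 0), R = (0, 1).
1. U is the centroid of triangle CRH ⇒ U = (1/3, 1/3)
2. Y lies on line CU with CY:YU = 2:1 ⇒ Y = (2/9, 2/9)
3. F is the midpoint of YU ⇒ F = (5/18, 5/18)
4. P is the centroid of triangle FCH ⇒ P = (23/54, 5/54)
line YP meets CH at B = (4/7, 0)
P = Y + t·(B−Y) with t = 7/12, so YP:PB = 7/12:5/12

YP:PB = 7/5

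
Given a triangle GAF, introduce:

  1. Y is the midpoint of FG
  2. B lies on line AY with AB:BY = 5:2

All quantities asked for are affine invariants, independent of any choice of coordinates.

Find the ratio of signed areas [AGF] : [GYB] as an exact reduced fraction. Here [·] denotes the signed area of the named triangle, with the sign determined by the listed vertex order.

[AGF]:[GYB] = 7

Assign G = (0, 0), A = (1, 0), F = (0, 1) — the answer is frame-independent, so this choice is without loss of generality.
1. Y is the midpoint of FG ⇒ Y = (0, 1/2)
2. B lies on line AY with AB:BY = 5:2 ⇒ B = (2/7, 5/14)
2·[AGF] = -1, 2·[GYB] = -1/7
[AGF]:[GYB] = -1:-1/7 = 7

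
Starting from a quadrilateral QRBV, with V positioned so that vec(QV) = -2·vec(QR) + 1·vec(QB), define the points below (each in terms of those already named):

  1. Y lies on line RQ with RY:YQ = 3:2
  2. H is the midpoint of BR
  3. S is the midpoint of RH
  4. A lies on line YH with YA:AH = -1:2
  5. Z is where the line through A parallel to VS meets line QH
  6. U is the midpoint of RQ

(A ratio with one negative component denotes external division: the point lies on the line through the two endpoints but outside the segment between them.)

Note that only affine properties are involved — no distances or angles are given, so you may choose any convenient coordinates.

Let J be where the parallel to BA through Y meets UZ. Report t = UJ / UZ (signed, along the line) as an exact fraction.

Choose coordinates Q = (0, 0), R = (1, 0), B = (0, 1), V = (-2, 1).
1. Y lies on line RQ with RY:YQ = 3:2 ⇒ Y = (2/5, 0)
2. H is the midpoint of BR ⇒ H = (1/2, 1/2)
3. S is the midpoint of RH ⇒ S = (3/4, 1/4)
4. A lies on line YH with YA:AH = -1:2 ⇒ A = (3/10, -1/2)
5. Z is where the line through A parallel to VS meets line QH ⇒ Z = (-23/70, -23/70)
6. U is the midpoint of RQ ⇒ U = (1/2, 0)
through Y parallel to BA: direction (3/10, -3/2); meets UZ at J = (255/626, -23/626)
J = U + t·(Z−U) with t = 35/313

t = 35/313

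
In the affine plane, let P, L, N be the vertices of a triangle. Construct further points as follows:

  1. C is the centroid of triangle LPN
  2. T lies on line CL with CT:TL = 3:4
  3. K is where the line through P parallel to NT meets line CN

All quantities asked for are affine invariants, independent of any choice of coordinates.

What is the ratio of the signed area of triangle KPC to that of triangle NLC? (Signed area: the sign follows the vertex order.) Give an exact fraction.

Assign P = (0, 0), L = (1, 0), N = (0, 1) — the answer is frame-independent, so this choice is without loss of generality.
1. C is the centroid of triangle LPN ⇒ C = (1/3, 1/3)
2. T lies on line CL with CT:TL = 3:4 ⇒ T = (13/21, 4/21)
3. K is where the line through P parallel to NT meets line CN ⇒ K = (13/9, -17/9)
2·[KPC] = -10/9, 2·[NLC] = -1/3
[KPC]:[NLC] = -10/9:-1/3 = 10/3

[KPC]:[NLC] = 10/3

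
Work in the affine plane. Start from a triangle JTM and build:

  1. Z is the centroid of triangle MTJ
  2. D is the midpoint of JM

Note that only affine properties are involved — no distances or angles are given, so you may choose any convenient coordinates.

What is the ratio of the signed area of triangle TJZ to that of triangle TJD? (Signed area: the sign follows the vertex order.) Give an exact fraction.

Assign J = (0, 0), T = (1, 0), M = (0, 1) — the answer is frame-independent, so this choice is without loss of generality.
1. Z is the centroid of triangle MTJ ⇒ Z = (1/3, 1/3)
2. D is the midpoint of JM ⇒ D = (0, 1/2)
2·[TJZ] = -1/3, 2·[TJD] = -1/2
[TJZ]:[TJD] = -1/3:-1/2 = 2/3

[TJZ]:[TJD] = 2/3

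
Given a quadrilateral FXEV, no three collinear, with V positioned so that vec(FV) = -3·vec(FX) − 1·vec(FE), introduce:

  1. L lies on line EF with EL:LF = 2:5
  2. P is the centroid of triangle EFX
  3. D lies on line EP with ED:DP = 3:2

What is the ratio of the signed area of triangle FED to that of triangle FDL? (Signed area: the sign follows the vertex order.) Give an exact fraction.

Set F = (0, 0), X = (1, 0), E = (0, 1), V = (-3, -1); any affine frame gives the same invariant.
1. L lies on line EF with EL:LF = 2:5 ⇒ L = (0, 5/7)
2. P is the centroid of triangle EFX ⇒ P = (1/3, 1/3)
3. D lies on line EP with ED:DP = 3:2 ⇒ D = (1/5, 3/5)
2·[FED] = -1/5, 2·[FDL] = 1/7
[FED]:[FDL] = -1/5:1/7 = -7/5

[FED]:[FDL] = -7/5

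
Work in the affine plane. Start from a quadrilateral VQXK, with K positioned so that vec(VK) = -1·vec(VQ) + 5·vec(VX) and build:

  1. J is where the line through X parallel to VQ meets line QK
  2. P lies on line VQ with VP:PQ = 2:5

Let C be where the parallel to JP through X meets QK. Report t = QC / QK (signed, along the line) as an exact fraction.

t = 46/125

Work in coordinates with V = (0, 0), Q = (1, 0), X = (0, 1), K = (-1, 5).
1. J is where the line through X parallel to VQ meets line QK ⇒ J = (3/5, 1)
2. P lies on line VQ with VP:PQ = 2:5 ⇒ P = (2/7, 0)
through X parallel to JP: direction (-11/35, -1); meets QK at C = (33/125, 46/25)
C = Q + t·(K−Q) with t = 46/125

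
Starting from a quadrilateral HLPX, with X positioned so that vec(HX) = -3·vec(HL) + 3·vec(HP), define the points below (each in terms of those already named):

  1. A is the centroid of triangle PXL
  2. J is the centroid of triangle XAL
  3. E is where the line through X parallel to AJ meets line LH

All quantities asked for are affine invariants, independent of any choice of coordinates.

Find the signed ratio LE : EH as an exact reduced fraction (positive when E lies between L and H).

Set H = (0, 0), L = (1, 0), P = (0, 1), X = (-3, 3); any affine frame gives the same invariant.
1. A is the centroid of triangle PXL ⇒ A = (-2/3, 4/3)
2. J is the centroid of triangle XAL ⇒ J = (-8/9, 13/9)
3. E is where the line through X parallel to AJ meets line LH ⇒ E = (3, 0)
E = L + t·(H−L) with t = -2, so LE:EH = t:(1−t) = -2:3

LE:EH = -2/3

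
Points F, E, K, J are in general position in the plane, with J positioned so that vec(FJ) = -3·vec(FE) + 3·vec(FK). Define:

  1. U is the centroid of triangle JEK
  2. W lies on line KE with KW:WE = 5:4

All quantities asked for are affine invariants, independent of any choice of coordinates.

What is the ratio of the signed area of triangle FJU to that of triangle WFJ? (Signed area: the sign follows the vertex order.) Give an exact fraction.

[FJU]:[WFJ] = 2/3

Set F = (0, 0), E = (1, 0), K = (0, 1), J = (-3, 3); any affine frame gives the same invariant.
1. U is the centroid of triangle JEK ⇒ U = (-2/3, 4/3)
2. W lies on line KE with KW:WE = 5:4 ⇒ W = (5/9, 4/9)
2·[FJU] = -2, 2·[WFJ] = -3
[FJU]:[WFJ] = -2:-3 = 2/3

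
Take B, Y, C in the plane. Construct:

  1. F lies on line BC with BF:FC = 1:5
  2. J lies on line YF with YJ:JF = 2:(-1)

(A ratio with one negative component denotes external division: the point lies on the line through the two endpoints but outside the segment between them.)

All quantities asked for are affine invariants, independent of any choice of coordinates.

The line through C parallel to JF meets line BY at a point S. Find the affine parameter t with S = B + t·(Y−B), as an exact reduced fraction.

Assign B = (0, 0), Y = (1, 0), C = (0, 1) — the answer is frame-independent, so this choice is without loss of generality.
1. F lies on line BC with BF:FC = 1:5 ⇒ F = (0, 1/6)
2. J lies on line YF with YJ:JF = 2:(-1) ⇒ J = (-1, 1/3)
through C parallel to JF: direction (1, -1/6); meets BY at S = (6, 0)
S = B + t·(Y−B) with t = 6

t = 6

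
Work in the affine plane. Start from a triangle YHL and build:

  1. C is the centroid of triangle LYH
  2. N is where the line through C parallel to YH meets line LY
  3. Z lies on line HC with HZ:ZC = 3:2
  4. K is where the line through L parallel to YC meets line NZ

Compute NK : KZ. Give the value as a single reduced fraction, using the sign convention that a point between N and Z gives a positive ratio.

Assign Y = (0, 0), H = (1, 0), L = (0, 1) — the answer is frame-independent, so this choice is without loss of generality.
1. C is the centroid of triangle LYH ⇒ C = (1/3, 1/3)
2. N is where the line through C parallel to YH meets line LY ⇒ N = (0, 1/3)
3. Z lies on line HC with HZ:ZC = 3:2 ⇒ Z = (3/5, 1/5)
4. K is where the line through L parallel to YC meets line NZ ⇒ K = (-6/11, 5/11)
K = N + t·(Z−N) with t = -10/11, so NK:KZ = t:(1−t) = -10/11:21/11

NK:KZ = -10/21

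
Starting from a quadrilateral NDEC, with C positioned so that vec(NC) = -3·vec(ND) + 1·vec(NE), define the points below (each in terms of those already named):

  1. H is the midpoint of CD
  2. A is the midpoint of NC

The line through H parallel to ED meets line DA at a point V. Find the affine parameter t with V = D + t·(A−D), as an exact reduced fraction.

Set N = (0, 0), D = (1, 0), E = (0, 1), C = (-3, 1); any affine frame gives the same invariant.
1. H is the midpoint of CD ⇒ H = (-1, 1/2)
2. A is the midpoint of NC ⇒ A = (-3/2, 1/2)
through H parallel to ED: direction (1, -1); meets DA at V = (-7/8, 3/8)
V = D + t·(A−D) with t = 3/4

t = 3/4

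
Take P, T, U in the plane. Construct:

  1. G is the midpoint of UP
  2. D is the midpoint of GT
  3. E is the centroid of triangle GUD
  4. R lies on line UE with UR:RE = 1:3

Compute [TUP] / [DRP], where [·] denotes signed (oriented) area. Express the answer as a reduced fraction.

Work in coordinates with P = (0, 0), T = (1, 0), U = (0, 1).
1. G is the midpoint of UP ⇒ G = (0, 1/2)
2. D is the midpoint of GT ⇒ D = (1/2, 1/4)
3. E is the centroid of triangle GUD ⇒ E = (1/6, 7/12)
4. R lies on line UE with UR:RE = 1:3 ⇒ R = (1/24, 43/48)
2·[TUP] = 1, 2·[DRP] = 7/16
[TUP]:[DRP] = 1:7/16 = 16/7

[TUP]:[DRP] = 16/7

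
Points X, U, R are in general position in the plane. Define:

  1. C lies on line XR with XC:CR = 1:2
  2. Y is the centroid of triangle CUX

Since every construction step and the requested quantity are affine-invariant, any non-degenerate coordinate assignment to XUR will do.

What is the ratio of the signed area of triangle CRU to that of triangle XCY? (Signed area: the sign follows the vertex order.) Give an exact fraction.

Choose coordinates X = (0, 0), U = (1, 0), R = (0, 1).
1. C lies on line XR with XC:CR = 1:2 ⇒ C = (0, 1/3)
2. Y is the centroid of triangle CUX ⇒ Y = (1/3, 1/9)
2·[CRU] = -2/3, 2·[XCY] = -1/9
[CRU]:[XCY] = -2/3:-1/9 = 6

[CRU]:[XCY] = 6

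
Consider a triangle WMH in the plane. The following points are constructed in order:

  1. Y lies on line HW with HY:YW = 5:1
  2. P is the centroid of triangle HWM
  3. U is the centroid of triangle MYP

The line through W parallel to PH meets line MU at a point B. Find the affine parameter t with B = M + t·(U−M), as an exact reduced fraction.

t = 36/17

Set W = (0, 0), M = (1, 0), H = (0, 1); any affine frame gives the same invariant.
1. Y lies on line HW with HY:YW = 5:1 ⇒ Y = (0, 1/6)
2. P is the centroid of triangle HWM ⇒ P = (1/3, 1/3)
3. U is the centroid of triangle MYP ⇒ U = (4/9, 1/6)
through W parallel to PH: direction (-1/3, 2/3); meets MU at B = (-3/17, 6/17)
B = M + t·(U−M) with t = 36/17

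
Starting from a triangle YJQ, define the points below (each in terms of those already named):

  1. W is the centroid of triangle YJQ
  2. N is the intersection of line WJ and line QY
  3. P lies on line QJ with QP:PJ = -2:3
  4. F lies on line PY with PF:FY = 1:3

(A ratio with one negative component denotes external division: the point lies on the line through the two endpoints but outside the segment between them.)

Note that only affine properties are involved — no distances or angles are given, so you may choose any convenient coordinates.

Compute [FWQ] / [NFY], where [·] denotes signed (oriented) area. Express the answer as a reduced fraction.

Assign Y = (0, 0), J = (1, 0), Q = (0, 1) — the answer is frame-independent, so this choice is without loss of generality.
1. W is the centroid of triangle YJQ ⇒ W = (1/3, 1/3)
2. N is the intersection of line WJ and line QY ⇒ N = (0, 1/2)
3. P lies on line QJ with QP:PJ = -2:3 ⇒ P = (-2, 3)
4. F lies on line PY with PF:FY = 1:3 ⇒ F = (-3/2, 9/4)
2·[FWQ] = 7/12, 2·[NFY] = 3/4
[FWQ]:[NFY] = 7/12:3/4 = 7/9

[FWQ]:[NFY] = 7/9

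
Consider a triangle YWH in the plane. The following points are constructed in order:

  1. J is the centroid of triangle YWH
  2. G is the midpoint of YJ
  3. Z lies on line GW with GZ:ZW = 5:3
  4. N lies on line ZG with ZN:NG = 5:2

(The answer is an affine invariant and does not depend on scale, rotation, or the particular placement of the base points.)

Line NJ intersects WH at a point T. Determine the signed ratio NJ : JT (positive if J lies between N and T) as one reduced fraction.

NJ:JT = 9/14

Work in coordinates with Y = (0, 0), W = (1, 0), H = (0, 1).
1. J is the centroid of triangle YWH ⇒ J = (1/3, 1/3)
2. G is the midpoint of YJ ⇒ G = (1/6, 1/6)
3. Z lies on line GW with GZ:ZW = 5:3 ⇒ Z = (11/16, 1/16)
4. N lies on line ZG with ZN:NG = 5:2 ⇒ N = (53/168, 23/168)
line NJ meets WH at T = (13/36, 23/36)
J = N + t·(T−N) with t = 9/23, so NJ:JT = 9/23:14/23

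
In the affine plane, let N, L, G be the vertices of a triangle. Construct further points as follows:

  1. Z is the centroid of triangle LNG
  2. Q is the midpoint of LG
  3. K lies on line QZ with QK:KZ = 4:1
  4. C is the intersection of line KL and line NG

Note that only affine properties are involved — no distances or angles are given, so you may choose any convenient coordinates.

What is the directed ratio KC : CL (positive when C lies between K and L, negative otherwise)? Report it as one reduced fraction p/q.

Set N = (0, 0), L = (1, 0), G = (0, 1); any affine frame gives the same invariant.
1. Z is the centroid of triangle LNG ⇒ Z = (1/3, 1/3)
2. Q is the midpoint of LG ⇒ Q = (1/2, 1/2)
3. K lies on line QZ with QK:KZ = 4:1 ⇒ K = (11/30, 11/30)
4. C is the intersection of line KL and line NG ⇒ C = (0, 11/19)
C = K + t·(L−K) with t = -11/19, so KC:CL = t:(1−t) = -11/19:30/19

KC:CL = -11/30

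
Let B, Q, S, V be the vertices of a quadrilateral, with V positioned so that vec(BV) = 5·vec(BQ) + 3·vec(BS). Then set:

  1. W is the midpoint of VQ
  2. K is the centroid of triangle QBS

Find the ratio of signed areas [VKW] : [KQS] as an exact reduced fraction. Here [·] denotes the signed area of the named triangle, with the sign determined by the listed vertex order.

Choose coordinates B = (0, 0), Q = (1, 0), S = (0, 1), V = (5, 3).
1. W is the midpoint of VQ ⇒ W = (3, 3/2)
2. K is the centroid of triangle QBS ⇒ K = (1/3, 1/3)
2·[VKW] = 5/3, 2·[KQS] = 1/3
[VKW]:[KQS] = 5/3:1/3 = 5

[VKW]:[KQS] = 5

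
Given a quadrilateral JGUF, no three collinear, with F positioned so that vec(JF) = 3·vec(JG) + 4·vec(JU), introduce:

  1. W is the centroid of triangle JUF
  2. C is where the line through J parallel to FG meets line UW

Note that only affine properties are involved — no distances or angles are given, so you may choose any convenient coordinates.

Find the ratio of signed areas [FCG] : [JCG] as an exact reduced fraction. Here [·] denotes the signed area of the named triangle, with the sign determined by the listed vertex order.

[FCG]:[JCG] = -8/3

Choose coordinates J = (0, 0), G = (1, 0), U = (0, 1), F = (3, 4).
1. W is the centroid of triangle JUF ⇒ W = (1, 5/3)
2. C is where the line through J parallel to FG meets line UW ⇒ C = (3/4, 3/2)
2·[FCG] = 4, 2·[JCG] = -3/2
[FCG]:[JCG] = 4:-3/2 = -8/3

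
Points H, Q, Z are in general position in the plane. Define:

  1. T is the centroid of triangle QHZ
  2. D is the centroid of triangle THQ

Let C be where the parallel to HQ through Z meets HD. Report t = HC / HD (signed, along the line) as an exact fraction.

Choose coordinates H = (0, 0), Q = (1, 0), Z = (0, 1).
1. T is the centroid of triangle QHZ ⇒ T = (1/3, 1/3)
2. D is the centroid of triangle THQ ⇒ D = (4/9, 1/9)
through Z parallel to HQ: direction (1, 0); meets HD at C = (4, 1)
C = H + t·(D−H) with t = 9

t = 9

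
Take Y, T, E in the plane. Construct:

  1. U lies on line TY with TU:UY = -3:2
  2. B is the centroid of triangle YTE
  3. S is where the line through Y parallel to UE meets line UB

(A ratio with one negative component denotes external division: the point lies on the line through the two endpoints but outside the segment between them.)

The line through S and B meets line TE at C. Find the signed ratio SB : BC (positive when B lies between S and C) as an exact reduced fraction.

SB:BC = -8/5

Work in coordinates with Y = (0, 0), T = (1, 0), E = (0, 1).
1. U lies on line TY with TU:UY = -3:2 ⇒ U = (-2, 0)
2. B is the centroid of triangle YTE ⇒ B = (1/3, 1/3)
3. S is where the line through Y parallel to UE meets line UB ⇒ S = (4/5, 2/5)
line SB meets TE at C = (5/8, 3/8)
B = S + t·(C−S) with t = 8/3, so SB:BC = 8/3:-5/3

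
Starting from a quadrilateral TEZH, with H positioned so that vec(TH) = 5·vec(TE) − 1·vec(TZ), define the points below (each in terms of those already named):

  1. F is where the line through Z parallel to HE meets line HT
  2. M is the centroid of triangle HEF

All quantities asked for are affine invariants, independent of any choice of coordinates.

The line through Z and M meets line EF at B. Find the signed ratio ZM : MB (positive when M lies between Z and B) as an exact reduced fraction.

ZM:MB = -16

Set T = (0, 0), E = (1, 0), Z = (0, 1), H = (5, -1); any affine frame gives the same invariant.
1. F is where the line through Z parallel to HE meets line HT ⇒ F = (20, -4)
2. M is the centroid of triangle HEF ⇒ M = (26/3, -5/3)
line ZM meets EF at B = (65/8, -3/2)
M = Z + t·(B−Z) with t = 16/15, so ZM:MB = 16/15:-1/15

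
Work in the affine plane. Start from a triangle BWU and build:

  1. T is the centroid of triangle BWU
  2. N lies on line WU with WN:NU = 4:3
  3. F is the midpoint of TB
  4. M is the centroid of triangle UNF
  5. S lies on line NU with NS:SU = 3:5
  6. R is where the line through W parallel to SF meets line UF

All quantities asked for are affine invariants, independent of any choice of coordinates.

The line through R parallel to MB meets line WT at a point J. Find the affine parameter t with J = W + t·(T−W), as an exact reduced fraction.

t = -42/95

Assign B = (0, 0), W = (1, 0), U = (0, 1) — the answer is frame-independent, so this choice is without loss of generality.
1. T is the centroid of triangle BWU ⇒ T = (1/3, 1/3)
2. N lies on line WU with WN:NU = 4:3 ⇒ N = (3/7, 4/7)
3. F is the midpoint of TB ⇒ F = (1/6, 1/6)
4. M is the centroid of triangle UNF ⇒ M = (25/126, 73/126)
5. S lies on line NU with NS:SU = 3:5 ⇒ S = (15/56, 41/56)
6. R is where the line through W parallel to SF meets line UF ⇒ R = (28/45, -19/9)
through R parallel to MB: direction (-25/126, -73/126); meets WT at J = (123/95, -14/95)
J = W + t·(T−W) with t = -42/95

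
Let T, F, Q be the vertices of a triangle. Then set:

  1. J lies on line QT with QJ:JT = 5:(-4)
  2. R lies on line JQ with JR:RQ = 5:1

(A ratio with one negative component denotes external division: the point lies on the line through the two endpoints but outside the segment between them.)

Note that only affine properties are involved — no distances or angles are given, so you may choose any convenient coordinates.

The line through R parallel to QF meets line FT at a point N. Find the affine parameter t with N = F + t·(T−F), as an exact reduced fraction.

t = 5/6

Choose coordinates T = (0, 0), F = (1, 0), Q = (0, 1).
1. J lies on line QT with QJ:JT = 5:(-4) ⇒ J = (0, -4)
2. R lies on line JQ with JR:RQ = 5:1 ⇒ R = (0, 1/6)
through R parallel to QF: direction (1, -1); meets FT at N = (1/6, 0)
N = F + t·(T−F) with t = 5/6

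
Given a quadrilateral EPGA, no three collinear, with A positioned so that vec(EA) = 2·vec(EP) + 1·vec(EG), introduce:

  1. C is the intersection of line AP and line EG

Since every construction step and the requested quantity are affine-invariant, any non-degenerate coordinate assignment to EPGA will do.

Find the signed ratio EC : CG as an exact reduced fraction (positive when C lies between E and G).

Work in coordinates with E = (0, 0), P = (1, 0), G = (0, 1), A = (2, 1).
1. C is the intersection of line AP and line EG ⇒ C = (0, -1)
C = E + t·(G−E) with t = -1, so EC:CG = t:(1−t) = -1:2

EC:CG = -1/2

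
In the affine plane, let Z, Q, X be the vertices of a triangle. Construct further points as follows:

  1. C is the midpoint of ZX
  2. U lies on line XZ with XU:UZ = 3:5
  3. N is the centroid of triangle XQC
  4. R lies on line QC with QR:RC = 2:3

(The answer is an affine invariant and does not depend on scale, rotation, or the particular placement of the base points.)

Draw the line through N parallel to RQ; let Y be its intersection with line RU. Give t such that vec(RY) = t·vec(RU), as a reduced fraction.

t = 4/3

Assign Z = (0, 0), Q = (1, 0), X = (0, 1) — the answer is frame-independent, so this choice is without loss of generality.
1. C is the midpoint of ZX ⇒ C = (0, 1/2)
2. U lies on line XZ with XU:UZ = 3:5 ⇒ U = (0, 5/8)
3. N is the centroid of triangle XQC ⇒ N = (1/3, 1/2)
4. R lies on line QC with QR:RC = 2:3 ⇒ R = (3/5, 1/5)
through N parallel to RQ: direction (2/5, -1/5); meets RU at Y = (-1/5, 23/30)
Y = R + t·(U−R) with t = 4/3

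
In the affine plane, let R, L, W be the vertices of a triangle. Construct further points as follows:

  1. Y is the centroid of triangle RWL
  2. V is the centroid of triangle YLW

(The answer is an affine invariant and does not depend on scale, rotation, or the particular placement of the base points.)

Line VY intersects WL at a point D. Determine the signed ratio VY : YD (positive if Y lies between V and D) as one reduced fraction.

VY:YD = -2/3

Assign R = (0, 0), L = (1, 0), W = (0, 1) — the answer is frame-independent, so this choice is without loss of generality.
1. Y is the centroid of triangle RWL ⇒ Y = (1/3, 1/3)
2. V is the centroid of triangle YLW ⇒ V = (4/9, 4/9)
line VY meets WL at D = (1/2, 1/2)
Y = V + t·(D−V) with t = -2, so VY:YD = -2:3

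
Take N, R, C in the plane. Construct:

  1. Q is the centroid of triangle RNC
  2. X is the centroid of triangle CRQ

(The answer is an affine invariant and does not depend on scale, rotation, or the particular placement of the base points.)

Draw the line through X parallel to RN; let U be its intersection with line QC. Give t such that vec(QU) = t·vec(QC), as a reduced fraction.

t = 1/6

Work in coordinates with N = (0, 0), R = (1, 0), C = (0, 1).
1. Q is the centroid of triangle RNC ⇒ Q = (1/3, 1/3)
2. X is the centroid of triangle CRQ ⇒ X = (4/9, 4/9)
through X parallel to RN: direction (-1, 0); meets QC at U = (5/18, 4/9)
U = Q + t·(C−Q) with t = 1/6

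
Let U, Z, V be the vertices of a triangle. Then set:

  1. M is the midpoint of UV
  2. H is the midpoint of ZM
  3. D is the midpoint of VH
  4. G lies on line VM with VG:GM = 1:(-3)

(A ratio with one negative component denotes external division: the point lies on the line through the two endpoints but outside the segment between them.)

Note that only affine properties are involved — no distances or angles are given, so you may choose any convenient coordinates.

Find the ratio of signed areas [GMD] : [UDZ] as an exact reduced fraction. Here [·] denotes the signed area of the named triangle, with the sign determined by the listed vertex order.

Work in coordinates with U = (0, 0), Z = (1, 0), V = (0, 1).
1. M is the midpoint of UV ⇒ M = (0, 1/2)
2. H is the midpoint of ZM ⇒ H = (1/2, 1/4)
3. D is the midpoint of VH ⇒ D = (1/4, 5/8)
4. G lies on line VM with VG:GM = 1:(-3) ⇒ G = (0, 5/4)
2·[GMD] = 3/16, 2·[UDZ] = -5/8
[GMD]:[UDZ] = 3/16:-5/8 = -3/10

[GMD]:[UDZ] = -3/10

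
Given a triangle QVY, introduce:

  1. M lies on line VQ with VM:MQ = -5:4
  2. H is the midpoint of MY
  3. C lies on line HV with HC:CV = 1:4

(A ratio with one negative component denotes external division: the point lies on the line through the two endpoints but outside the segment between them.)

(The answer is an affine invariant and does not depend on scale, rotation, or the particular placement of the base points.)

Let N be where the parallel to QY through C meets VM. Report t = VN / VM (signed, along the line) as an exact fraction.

Choose coordinates Q = (0, 0), V = (1, 0), Y = (0, 1).
1. M lies on line VQ with VM:MQ = -5:4 ⇒ M = (-4, 0)
2. H is the midpoint of MY ⇒ H = (-2, 1/2)
3. C lies on line HV with HC:CV = 1:4 ⇒ C = (-7/5, 2/5)
through C parallel to QY: direction (0, 1); meets VM at N = (-7/5, 0)
N = V + t·(M−V) with t = 12/25

t = 12/25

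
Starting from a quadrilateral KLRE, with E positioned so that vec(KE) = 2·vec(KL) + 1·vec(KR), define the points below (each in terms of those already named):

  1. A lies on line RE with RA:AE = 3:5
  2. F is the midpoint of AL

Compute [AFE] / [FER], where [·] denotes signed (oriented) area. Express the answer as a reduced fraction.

[AFE]:[FER] = 5/8

Choose coordinates K = (0, 0), L = (1, 0), R = (0, 1), E = (2, 1).
1. A lies on line RE with RA:AE = 3:5 ⇒ A = (3/4, 1)
2. F is the midpoint of AL ⇒ F = (7/8, 1/2)
2·[AFE] = 5/8, 2·[FER] = 1
[AFE]:[FER] = 5/8:1 = 5/8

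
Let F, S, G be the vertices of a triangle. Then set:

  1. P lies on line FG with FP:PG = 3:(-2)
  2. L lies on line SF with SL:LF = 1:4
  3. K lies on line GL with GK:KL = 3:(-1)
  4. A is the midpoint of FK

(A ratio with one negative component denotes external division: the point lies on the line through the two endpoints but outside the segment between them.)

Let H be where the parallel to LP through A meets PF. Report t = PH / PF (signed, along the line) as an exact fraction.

t = 1/3

Choose coordinates F = (0, 0), S = (1, 0), G = (0, 1).
1. P lies on line FG with FP:PG = 3:(-2) ⇒ P = (0, 3)
2. L lies on line SF with SL:LF = 1:4 ⇒ L = (4/5, 0)
3. K lies on line GL with GK:KL = 3:(-1) ⇒ K = (6/5, -1/2)
4. A is the midpoint of FK ⇒ A = (3/5, -1/4)
through A parallel to LP: direction (-4/5, 3); meets PF at H = (0, 2)
H = P + t·(F−P) with t = 1/3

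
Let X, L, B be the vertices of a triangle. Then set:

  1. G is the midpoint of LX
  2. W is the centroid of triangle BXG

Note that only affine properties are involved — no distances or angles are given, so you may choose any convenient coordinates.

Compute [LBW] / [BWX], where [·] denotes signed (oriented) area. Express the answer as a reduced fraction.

Work in coordinates with X = (0, 0), L = (1, 0), B = (0, 1).
1. G is the midpoint of LX ⇒ G = (1/2, 0)
2. W is the centroid of triangle BXG ⇒ W = (1/6, 1/3)
2·[LBW] = 1/2, 2·[BWX] = -1/6
[LBW]:[BWX] = 1/2:-1/6 = -3

[LBW]:[BWX] = -3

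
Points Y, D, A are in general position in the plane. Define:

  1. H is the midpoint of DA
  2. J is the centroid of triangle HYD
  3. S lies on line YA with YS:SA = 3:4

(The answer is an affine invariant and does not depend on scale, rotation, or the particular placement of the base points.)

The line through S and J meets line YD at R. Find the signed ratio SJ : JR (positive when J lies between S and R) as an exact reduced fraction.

SJ:JR = 11/7

Set Y = (0, 0), D = (1, 0), A = (0, 1); any affine frame gives the same invariant.
1. H is the midpoint of DA ⇒ H = (1/2, 1/2)
2. J is the centroid of triangle HYD ⇒ J = (1/2, 1/6)
3. S lies on line YA with YS:SA = 3:4 ⇒ S = (0, 3/7)
line SJ meets YD at R = (9/11, 0)
J = S + t·(R−S) with t = 11/18, so SJ:JR = 11/18:7/18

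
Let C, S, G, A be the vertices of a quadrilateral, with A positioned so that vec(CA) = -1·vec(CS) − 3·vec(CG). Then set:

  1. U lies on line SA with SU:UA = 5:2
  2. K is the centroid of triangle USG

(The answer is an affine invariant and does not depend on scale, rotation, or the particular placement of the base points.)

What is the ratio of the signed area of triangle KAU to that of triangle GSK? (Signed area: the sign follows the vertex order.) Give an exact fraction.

Set C = (0, 0), S = (1, 0), G = (0, 1), A = (-1, -3); any affine frame gives the same invariant.
1. U lies on line SA with SU:UA = 5:2 ⇒ U = (-3/7, -15/7)
2. K is the centroid of triangle USG ⇒ K = (4/21, -8/21)
2·[KAU] = 10/21, 2·[GSK] = -25/21
[KAU]:[GSK] = 10/21:-25/21 = -2/5

[KAU]:[GSK] = -2/5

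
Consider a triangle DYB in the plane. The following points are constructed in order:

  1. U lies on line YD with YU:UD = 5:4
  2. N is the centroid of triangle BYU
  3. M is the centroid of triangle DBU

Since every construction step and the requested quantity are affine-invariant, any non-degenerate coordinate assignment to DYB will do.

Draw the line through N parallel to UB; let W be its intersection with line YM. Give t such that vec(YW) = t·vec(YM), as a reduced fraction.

t = 10/19

Assign D = (0, 0), Y = (1, 0), B = (0, 1) — the answer is frame-independent, so this choice is without loss of generality.
1. U lies on line YD with YU:UD = 5:4 ⇒ U = (4/9, 0)
2. N is the centroid of triangle BYU ⇒ N = (13/27, 1/3)
3. M is the centroid of triangle DBU ⇒ M = (4/27, 1/3)
through N parallel to UB: direction (-4/9, 1); meets YM at W = (283/513, 10/57)
W = Y + t·(M−Y) with t = 10/19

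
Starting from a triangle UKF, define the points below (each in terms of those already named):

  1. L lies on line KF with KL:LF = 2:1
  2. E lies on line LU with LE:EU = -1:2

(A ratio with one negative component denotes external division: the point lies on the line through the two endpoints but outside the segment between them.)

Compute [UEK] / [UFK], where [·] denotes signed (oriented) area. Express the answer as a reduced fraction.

[UEK]:[UFK] = 4/3

Assign U = (0, 0), K = (1, 0), F = (0, 1) — the answer is frame-independent, so this choice is without loss of generality.
1. L lies on line KF with KL:LF = 2:1 ⇒ L = (1/3, 2/3)
2. E lies on line LU with LE:EU = -1:2 ⇒ E = (2/3, 4/3)
2·[UEK] = -4/3, 2·[UFK] = -1
[UEK]:[UFK] = -4/3:-1 = 4/3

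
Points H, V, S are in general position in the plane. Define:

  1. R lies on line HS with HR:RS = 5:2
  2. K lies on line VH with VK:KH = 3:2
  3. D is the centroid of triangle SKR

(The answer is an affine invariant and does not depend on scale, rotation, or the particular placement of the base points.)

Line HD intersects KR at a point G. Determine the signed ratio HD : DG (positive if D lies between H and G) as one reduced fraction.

HD:DG = -17/2

Choose coordinates H = (0, 0), V = (1, 0), S = (0, 1).
1. R lies on line HS with HR:RS = 5:2 ⇒ R = (0, 5/7)
2. K lies on line VH with VK:KH = 3:2 ⇒ K = (2/5, 0)
3. D is the centroid of triangle SKR ⇒ D = (2/15, 4/7)
line HD meets KR at G = (2/17, 60/119)
D = H + t·(G−H) with t = 17/15, so HD:DG = 17/15:-2/15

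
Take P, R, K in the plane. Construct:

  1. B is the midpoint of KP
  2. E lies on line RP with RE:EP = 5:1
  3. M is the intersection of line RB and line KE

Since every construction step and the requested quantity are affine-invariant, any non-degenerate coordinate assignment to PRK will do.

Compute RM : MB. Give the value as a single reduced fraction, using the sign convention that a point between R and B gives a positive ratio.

Set P = (0, 0), R = (1, 0), K = (0, 1); any affine frame gives the same invariant.
1. B is the midpoint of KP ⇒ B = (0, 1/2)
2. E lies on line RP with RE:EP = 5:1 ⇒ E = (1/6, 0)
3. M is the intersection of line RB and line KE ⇒ M = (1/11, 5/11)
M = R + t·(B−R) with t = 10/11, so RM:MB = t:(1−t) = 10/11:1/11

RM:MB = 10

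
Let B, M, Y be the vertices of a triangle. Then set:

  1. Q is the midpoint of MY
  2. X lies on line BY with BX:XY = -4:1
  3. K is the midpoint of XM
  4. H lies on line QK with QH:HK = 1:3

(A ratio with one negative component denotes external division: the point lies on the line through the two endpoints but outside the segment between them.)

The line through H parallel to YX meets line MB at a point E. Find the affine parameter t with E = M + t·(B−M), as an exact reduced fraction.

t = 1/2

Work in coordinates with B = (0, 0), M = (1, 0), Y = (0, 1).
1. Q is the midpoint of MY ⇒ Q = (1/2, 1/2)
2. X lies on line BY with BX:XY = -4:1 ⇒ X = (0, 4/3)
3. K is the midpoint of XM ⇒ K = (1/2, 2/3)
4. H lies on line QK with QH:HK = 1:3 ⇒ H = (1/2, 13/24)
through H parallel to YX: direction (0, 1/3); meets MB at E = (1/2, 0)
E = M + t·(B−M) with t = 1/2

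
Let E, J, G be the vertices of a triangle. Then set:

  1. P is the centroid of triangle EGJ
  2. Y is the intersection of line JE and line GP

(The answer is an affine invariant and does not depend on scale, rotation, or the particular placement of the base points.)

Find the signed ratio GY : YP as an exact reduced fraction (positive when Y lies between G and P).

GY:YP = -3

Set E = (0, 0), J = (1, 0), G = (0, 1); any affine frame gives the same invariant.
1. P is the centroid of triangle EGJ ⇒ P = (1/3, 1/3)
2. Y is the intersection of line JE and line GP ⇒ Y = (1/2, 0)
Y = G + t·(P−G) with t = 3/2, so GY:YP = t:(1−t) = 3/2:-1/2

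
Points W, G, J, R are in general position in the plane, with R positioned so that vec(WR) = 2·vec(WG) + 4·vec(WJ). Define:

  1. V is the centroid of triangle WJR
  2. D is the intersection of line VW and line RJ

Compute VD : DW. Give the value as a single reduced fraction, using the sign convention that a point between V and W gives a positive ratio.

VD:DW = -1/3

Assign W = (0, 0), G = (1, 0), J = (0, 1), R = (2, 4) — the answer is frame-independent, so this choice is without loss of generality.
1. V is the centroid of triangle WJR ⇒ V = (2/3, 5/3)
2. D is the intersection of line VW and line RJ ⇒ D = (1, 5/2)
D = V + t·(W−V) with t = -1/2, so VD:DW = t:(1−t) = -1/2:3/2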